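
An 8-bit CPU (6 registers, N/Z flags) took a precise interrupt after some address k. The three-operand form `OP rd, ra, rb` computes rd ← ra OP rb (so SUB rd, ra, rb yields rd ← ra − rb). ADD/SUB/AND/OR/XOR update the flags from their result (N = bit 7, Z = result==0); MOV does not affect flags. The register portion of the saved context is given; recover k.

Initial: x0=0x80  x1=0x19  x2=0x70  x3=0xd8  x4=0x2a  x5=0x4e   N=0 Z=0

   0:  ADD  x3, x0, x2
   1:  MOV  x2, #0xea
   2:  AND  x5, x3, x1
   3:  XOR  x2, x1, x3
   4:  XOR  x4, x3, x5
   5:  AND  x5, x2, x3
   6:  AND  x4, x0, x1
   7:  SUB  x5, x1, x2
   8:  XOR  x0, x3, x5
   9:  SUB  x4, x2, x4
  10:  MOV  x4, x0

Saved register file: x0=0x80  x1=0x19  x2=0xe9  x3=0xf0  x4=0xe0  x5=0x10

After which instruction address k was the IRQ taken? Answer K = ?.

K = 4

after  0: x0=0x80 x1=0x19 x2=0x70 x3=0xf0 x4=0x2a x5=0x4e  N=1 Z=0
after  1: x0=0x80 x1=0x19 x2=0xea x3=0xf0 x4=0x2a x5=0x4e  N=1 Z=0
after  2: x0=0x80 x1=0x19 x2=0xea x3=0xf0 x4=0x2a x5=0x10  N=0 Z=0
after  3: x0=0x80 x1=0x19 x2=0xe9 x3=0xf0 x4=0x2a x5=0x10  N=1 Z=0
after  4: x0=0x80 x1=0x19 x2=0xe9 x3=0xf0 x4=0xe0 x5=0x10  N=1 Z=0
-- IRQ taken; context saved, return-PC = 5 --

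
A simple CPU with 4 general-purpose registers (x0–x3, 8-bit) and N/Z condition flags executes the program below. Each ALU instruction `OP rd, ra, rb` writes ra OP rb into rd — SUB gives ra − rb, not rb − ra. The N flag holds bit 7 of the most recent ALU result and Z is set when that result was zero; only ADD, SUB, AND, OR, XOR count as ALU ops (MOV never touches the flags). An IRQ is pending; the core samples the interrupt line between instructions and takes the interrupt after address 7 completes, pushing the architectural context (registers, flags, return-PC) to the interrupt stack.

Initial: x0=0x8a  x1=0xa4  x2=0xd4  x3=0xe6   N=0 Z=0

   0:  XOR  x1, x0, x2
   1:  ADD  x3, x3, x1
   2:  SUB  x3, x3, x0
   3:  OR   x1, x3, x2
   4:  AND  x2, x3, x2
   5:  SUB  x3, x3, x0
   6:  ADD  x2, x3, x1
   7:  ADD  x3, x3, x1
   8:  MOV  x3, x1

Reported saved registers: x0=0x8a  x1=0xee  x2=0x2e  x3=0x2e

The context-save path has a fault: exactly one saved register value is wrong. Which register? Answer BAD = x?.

BAD = x1

after  0: x0=0x8a x1=0x5e x2=0xd4 x3=0xe6  N=0 Z=0
after  1: x0=0x8a x1=0x5e x2=0xd4 x3=0x44  N=0 Z=0
after  2: x0=0x8a x1=0x5e x2=0xd4 x3=0xba  N=1 Z=0
after  3: x0=0x8a x1=0xfe x2=0xd4 x3=0xba  N=1 Z=0
after  4: x0=0x8a x1=0xfe x2=0x90 x3=0xba  N=1 Z=0
after  5: x0=0x8a x1=0xfe x2=0x90 x3=0x30  N=0 Z=0
after  6: x0=0x8a x1=0xfe x2=0x2e x3=0x30  N=0 Z=0
after  7: x0=0x8a x1=0xfe x2=0x2e x3=0x2e  N=0 Z=0
-- IRQ taken; context saved, return-PC = 8 --
mismatch: x1: reported 0xee vs actual 0xfe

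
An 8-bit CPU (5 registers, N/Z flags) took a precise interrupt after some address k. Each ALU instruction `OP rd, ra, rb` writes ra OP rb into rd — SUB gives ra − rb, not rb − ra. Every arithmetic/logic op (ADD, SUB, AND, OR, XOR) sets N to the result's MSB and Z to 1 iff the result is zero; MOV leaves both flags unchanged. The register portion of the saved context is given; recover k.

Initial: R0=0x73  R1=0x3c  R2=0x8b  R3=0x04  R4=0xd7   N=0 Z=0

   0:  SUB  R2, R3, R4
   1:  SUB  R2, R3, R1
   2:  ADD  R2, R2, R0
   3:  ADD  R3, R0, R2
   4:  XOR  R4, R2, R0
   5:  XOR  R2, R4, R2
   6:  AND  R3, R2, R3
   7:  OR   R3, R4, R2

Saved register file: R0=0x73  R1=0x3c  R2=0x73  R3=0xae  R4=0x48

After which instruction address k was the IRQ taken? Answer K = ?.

K = 5

after  0: R0=0x73 R1=0x3c R2=0x2d R3=0x04 R4=0xd7  N=0 Z=0
after  1: R0=0x73 R1=0x3c R2=0xc8 R3=0x04 R4=0xd7  N=1 Z=0
after  2: R0=0x73 R1=0x3c R2=0x3b R3=0x04 R4=0xd7  N=0 Z=0
after  3: R0=0x73 R1=0x3c R2=0x3b R3=0xae R4=0xd7  N=1 Z=0
after  4: R0=0x73 R1=0x3c R2=0x3b R3=0xae R4=0x48  N=0 Z=0
after  5: R0=0x73 R1=0x3c R2=0x73 R3=0xae R4=0x48  N=0 Z=0
-- IRQ taken; context saved, return-PC = 6 --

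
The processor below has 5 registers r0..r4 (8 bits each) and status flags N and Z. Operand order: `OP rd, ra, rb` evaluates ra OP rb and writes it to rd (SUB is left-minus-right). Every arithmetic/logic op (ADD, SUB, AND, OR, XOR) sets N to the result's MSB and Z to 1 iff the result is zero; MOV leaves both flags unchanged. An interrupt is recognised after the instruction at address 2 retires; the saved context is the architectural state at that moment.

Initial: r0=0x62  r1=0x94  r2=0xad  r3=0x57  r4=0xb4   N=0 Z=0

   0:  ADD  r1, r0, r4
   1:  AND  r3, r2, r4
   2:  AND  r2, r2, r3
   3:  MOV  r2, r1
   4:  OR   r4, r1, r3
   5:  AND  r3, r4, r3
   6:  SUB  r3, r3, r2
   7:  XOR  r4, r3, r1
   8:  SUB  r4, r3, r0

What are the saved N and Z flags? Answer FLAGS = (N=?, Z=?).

FLAGS = (N=1, Z=0)

after  0: r0=0x62 r1=0x16 r2=0xad r3=0x57 r4=0xb4  N=0 Z=0
after  1: r0=0x62 r1=0x16 r2=0xad r3=0xa4 r4=0xb4  N=1 Z=0
after  2: r0=0x62 r1=0x16 r2=0xa4 r3=0xa4 r4=0xb4  N=1 Z=0
-- IRQ taken; context saved, return-PC = 3 --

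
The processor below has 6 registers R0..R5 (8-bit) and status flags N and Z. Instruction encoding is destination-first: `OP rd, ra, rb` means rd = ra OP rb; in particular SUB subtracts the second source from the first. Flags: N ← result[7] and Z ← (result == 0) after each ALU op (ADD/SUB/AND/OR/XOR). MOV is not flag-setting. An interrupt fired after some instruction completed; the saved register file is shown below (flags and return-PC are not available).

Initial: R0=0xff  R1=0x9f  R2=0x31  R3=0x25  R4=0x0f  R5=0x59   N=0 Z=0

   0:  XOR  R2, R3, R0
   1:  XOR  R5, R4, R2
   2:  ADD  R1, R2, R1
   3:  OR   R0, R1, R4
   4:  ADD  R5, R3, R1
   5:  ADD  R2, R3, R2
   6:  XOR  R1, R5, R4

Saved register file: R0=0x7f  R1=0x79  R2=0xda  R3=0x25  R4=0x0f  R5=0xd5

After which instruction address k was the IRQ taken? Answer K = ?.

K = 3

after  0: R0=0xff R1=0x9f R2=0xda R3=0x25 R4=0x0f R5=0x59  N=1 Z=0
after  1: R0=0xff R1=0x9f R2=0xda R3=0x25 R4=0x0f R5=0xd5  N=1 Z=0
after  2: R0=0xff R1=0x79 R2=0xda R3=0x25 R4=0x0f R5=0xd5  N=0 Z=0
after  3: R0=0x7f R1=0x79 R2=0xda R3=0x25 R4=0x0f R5=0xd5  N=0 Z=0
-- IRQ taken; context saved, return-PC = 4 --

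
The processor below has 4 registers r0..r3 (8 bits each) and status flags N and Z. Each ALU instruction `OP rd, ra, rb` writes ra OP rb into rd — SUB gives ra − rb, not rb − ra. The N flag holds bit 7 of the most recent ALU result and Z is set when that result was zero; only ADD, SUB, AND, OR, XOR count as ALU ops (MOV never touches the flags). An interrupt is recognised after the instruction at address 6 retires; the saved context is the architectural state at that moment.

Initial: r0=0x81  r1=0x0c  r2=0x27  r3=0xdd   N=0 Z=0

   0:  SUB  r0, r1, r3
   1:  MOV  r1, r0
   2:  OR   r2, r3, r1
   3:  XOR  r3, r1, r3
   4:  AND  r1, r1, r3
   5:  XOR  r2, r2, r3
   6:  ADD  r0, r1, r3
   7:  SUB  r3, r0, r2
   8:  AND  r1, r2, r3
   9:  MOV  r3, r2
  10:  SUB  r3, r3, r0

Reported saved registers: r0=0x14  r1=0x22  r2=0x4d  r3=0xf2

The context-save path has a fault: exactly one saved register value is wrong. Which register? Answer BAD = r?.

after  0: r0=0x2f r1=0x0c r2=0x27 r3=0xdd  N=0 Z=0
after  1: r0=0x2f r1=0x2f r2=0x27 r3=0xdd  N=0 Z=0
after  2: r0=0x2f r1=0x2f r2=0xff r3=0xdd  N=1 Z=0
after  3: r0=0x2f r1=0x2f r2=0xff r3=0xf2  N=1 Z=0
after  4: r0=0x2f r1=0x22 r2=0xff r3=0xf2  N=0 Z=0
after  5: r0=0x2f r1=0x22 r2=0x0d r3=0xf2  N=0 Z=0
after  6: r0=0x14 r1=0x22 r2=0x0d r3=0xf2  N=0 Z=0
-- IRQ taken; context saved, return-PC = 7 --
mismatch: r2: reported 0x4d vs actual 0x0d

BAD = r2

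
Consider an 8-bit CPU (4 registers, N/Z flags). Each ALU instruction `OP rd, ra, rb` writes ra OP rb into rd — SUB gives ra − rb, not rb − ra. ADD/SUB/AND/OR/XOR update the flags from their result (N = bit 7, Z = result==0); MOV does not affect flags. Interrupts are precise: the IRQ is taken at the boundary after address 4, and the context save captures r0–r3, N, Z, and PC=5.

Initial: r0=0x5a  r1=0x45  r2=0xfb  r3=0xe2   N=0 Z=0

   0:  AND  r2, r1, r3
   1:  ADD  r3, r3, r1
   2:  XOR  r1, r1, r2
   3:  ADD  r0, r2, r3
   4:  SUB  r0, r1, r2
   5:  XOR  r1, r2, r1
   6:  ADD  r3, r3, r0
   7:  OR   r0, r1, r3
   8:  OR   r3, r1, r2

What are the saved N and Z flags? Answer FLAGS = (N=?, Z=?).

after  0: r0=0x5a r1=0x45 r2=0x40 r3=0xe2  N=0 Z=0
after  1: r0=0x5a r1=0x45 r2=0x40 r3=0x27  N=0 Z=0
after  2: r0=0x5a r1=0x05 r2=0x40 r3=0x27  N=0 Z=0
after  3: r0=0x67 r1=0x05 r2=0x40 r3=0x27  N=0 Z=0
after  4: r0=0xc5 r1=0x05 r2=0x40 r3=0x27  N=1 Z=0
-- IRQ taken; context saved, return-PC = 5 --

FLAGS = (N=1, Z=0)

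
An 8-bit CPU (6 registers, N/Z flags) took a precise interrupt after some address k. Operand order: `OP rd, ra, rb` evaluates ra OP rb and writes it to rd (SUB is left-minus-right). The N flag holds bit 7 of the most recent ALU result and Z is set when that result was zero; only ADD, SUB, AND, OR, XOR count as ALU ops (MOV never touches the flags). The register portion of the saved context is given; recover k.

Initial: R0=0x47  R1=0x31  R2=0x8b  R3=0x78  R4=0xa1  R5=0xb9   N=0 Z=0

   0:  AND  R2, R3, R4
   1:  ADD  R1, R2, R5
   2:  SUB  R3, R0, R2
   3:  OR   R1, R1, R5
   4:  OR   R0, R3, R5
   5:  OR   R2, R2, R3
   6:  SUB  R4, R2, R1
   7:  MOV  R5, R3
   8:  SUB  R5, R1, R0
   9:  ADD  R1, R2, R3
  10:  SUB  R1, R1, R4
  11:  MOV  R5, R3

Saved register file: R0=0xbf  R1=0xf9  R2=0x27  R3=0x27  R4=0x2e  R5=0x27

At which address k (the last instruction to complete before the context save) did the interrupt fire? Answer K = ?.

after  0: R0=0x47 R1=0x31 R2=0x20 R3=0x78 R4=0xa1 R5=0xb9  N=0 Z=0
after  1: R0=0x47 R1=0xd9 R2=0x20 R3=0x78 R4=0xa1 R5=0xb9  N=1 Z=0
after  2: R0=0x47 R1=0xd9 R2=0x20 R3=0x27 R4=0xa1 R5=0xb9  N=0 Z=0
after  3: R0=0x47 R1=0xf9 R2=0x20 R3=0x27 R4=0xa1 R5=0xb9  N=1 Z=0
after  4: R0=0xbf R1=0xf9 R2=0x20 R3=0x27 R4=0xa1 R5=0xb9  N=1 Z=0
after  5: R0=0xbf R1=0xf9 R2=0x27 R3=0x27 R4=0xa1 R5=0xb9  N=0 Z=0
after  6: R0=0xbf R1=0xf9 R2=0x27 R3=0x27 R4=0x2e R5=0xb9  N=0 Z=0
after  7: R0=0xbf R1=0xf9 R2=0x27 R3=0x27 R4=0x2e R5=0x27  N=0 Z=0
-- IRQ taken; context saved, return-PC = 8 --

K = 7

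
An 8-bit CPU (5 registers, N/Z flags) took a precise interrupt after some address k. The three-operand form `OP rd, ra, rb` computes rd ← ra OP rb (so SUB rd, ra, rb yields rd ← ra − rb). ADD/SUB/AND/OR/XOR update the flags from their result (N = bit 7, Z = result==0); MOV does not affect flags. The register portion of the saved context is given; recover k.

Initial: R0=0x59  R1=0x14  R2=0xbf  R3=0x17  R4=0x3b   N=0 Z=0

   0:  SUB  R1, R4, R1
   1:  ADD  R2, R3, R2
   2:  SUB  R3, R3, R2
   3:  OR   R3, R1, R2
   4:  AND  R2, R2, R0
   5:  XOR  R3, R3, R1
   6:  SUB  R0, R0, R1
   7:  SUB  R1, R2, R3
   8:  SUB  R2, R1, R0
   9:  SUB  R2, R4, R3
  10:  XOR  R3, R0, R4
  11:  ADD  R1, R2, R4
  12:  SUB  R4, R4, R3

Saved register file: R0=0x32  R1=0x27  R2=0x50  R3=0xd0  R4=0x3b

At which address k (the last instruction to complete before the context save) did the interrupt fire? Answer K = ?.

K = 6

after  0: R0=0x59 R1=0x27 R2=0xbf R3=0x17 R4=0x3b  N=0 Z=0
after  1: R0=0x59 R1=0x27 R2=0xd6 R3=0x17 R4=0x3b  N=1 Z=0
after  2: R0=0x59 R1=0x27 R2=0xd6 R3=0x41 R4=0x3b  N=0 Z=0
after  3: R0=0x59 R1=0x27 R2=0xd6 R3=0xf7 R4=0x3b  N=1 Z=0
after  4: R0=0x59 R1=0x27 R2=0x50 R3=0xf7 R4=0x3b  N=0 Z=0
after  5: R0=0x59 R1=0x27 R2=0x50 R3=0xd0 R4=0x3b  N=1 Z=0
after  6: R0=0x32 R1=0x27 R2=0x50 R3=0xd0 R4=0x3b  N=0 Z=0
-- IRQ taken; context saved, return-PC = 7 --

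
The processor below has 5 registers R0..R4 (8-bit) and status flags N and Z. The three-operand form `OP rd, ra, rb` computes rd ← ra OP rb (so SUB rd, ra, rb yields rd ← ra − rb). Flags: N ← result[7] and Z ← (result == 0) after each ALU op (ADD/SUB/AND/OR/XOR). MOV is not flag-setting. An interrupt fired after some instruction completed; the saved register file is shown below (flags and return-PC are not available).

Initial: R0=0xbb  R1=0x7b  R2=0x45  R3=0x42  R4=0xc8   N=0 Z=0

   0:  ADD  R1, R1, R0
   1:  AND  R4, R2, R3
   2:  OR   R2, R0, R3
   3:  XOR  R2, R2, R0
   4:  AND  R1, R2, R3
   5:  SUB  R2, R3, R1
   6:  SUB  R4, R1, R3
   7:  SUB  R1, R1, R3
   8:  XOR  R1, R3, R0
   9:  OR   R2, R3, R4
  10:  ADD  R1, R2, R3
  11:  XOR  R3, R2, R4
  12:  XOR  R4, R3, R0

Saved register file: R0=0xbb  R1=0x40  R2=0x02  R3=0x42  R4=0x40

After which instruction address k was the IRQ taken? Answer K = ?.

after  0: R0=0xbb R1=0x36 R2=0x45 R3=0x42 R4=0xc8  N=0 Z=0
after  1: R0=0xbb R1=0x36 R2=0x45 R3=0x42 R4=0x40  N=0 Z=0
after  2: R0=0xbb R1=0x36 R2=0xfb R3=0x42 R4=0x40  N=1 Z=0
after  3: R0=0xbb R1=0x36 R2=0x40 R3=0x42 R4=0x40  N=0 Z=0
after  4: R0=0xbb R1=0x40 R2=0x40 R3=0x42 R4=0x40  N=0 Z=0
after  5: R0=0xbb R1=0x40 R2=0x02 R3=0x42 R4=0x40  N=0 Z=0
-- IRQ taken; context saved, return-PC = 6 --

K = 5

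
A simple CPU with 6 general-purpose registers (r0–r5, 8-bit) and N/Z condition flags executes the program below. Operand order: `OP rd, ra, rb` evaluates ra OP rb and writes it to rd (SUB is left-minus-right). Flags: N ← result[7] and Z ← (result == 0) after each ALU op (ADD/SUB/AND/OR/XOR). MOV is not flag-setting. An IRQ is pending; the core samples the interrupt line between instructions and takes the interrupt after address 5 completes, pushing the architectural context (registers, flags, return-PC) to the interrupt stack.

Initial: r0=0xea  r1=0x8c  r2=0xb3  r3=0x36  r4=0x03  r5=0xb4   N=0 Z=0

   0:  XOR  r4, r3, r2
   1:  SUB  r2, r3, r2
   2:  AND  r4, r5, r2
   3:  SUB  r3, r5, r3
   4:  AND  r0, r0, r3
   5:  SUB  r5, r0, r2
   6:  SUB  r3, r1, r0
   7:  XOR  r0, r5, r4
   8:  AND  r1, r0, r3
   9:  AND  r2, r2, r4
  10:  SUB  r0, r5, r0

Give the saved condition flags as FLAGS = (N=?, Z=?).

FLAGS = (N=1, Z=0)

after  0: r0=0xea r1=0x8c r2=0xb3 r3=0x36 r4=0x85 r5=0xb4  N=1 Z=0
after  1: r0=0xea r1=0x8c r2=0x83 r3=0x36 r4=0x85 r5=0xb4  N=1 Z=0
after  2: r0=0xea r1=0x8c r2=0x83 r3=0x36 r4=0x80 r5=0xb4  N=1 Z=0
after  3: r0=0xea r1=0x8c r2=0x83 r3=0x7e r4=0x80 r5=0xb4  N=0 Z=0
after  4: r0=0x6a r1=0x8c r2=0x83 r3=0x7e r4=0x80 r5=0xb4  N=0 Z=0
after  5: r0=0x6a r1=0x8c r2=0x83 r3=0x7e r4=0x80 r5=0xe7  N=1 Z=0
-- IRQ taken; context saved, return-PC = 6 --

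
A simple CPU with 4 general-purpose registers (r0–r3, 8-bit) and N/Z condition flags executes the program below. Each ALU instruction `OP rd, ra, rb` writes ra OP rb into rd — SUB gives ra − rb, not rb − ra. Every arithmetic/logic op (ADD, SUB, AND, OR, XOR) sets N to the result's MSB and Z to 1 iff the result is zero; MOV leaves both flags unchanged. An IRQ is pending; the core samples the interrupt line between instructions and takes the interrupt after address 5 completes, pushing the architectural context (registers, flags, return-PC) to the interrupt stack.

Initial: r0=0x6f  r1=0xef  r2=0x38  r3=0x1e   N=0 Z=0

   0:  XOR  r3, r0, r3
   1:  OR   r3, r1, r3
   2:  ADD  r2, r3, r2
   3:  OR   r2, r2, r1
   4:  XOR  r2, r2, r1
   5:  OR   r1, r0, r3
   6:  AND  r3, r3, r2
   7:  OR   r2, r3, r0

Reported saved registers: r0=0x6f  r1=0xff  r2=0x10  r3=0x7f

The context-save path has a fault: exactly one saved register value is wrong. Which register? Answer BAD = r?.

after  0: r0=0x6f r1=0xef r2=0x38 r3=0x71  N=0 Z=0
after  1: r0=0x6f r1=0xef r2=0x38 r3=0xff  N=1 Z=0
after  2: r0=0x6f r1=0xef r2=0x37 r3=0xff  N=0 Z=0
after  3: r0=0x6f r1=0xef r2=0xff r3=0xff  N=1 Z=0
after  4: r0=0x6f r1=0xef r2=0x10 r3=0xff  N=0 Z=0
after  5: r0=0x6f r1=0xff r2=0x10 r3=0xff  N=1 Z=0
-- IRQ taken; context saved, return-PC = 6 --
mismatch: r3: reported 0x7f vs actual 0xff

BAD = r3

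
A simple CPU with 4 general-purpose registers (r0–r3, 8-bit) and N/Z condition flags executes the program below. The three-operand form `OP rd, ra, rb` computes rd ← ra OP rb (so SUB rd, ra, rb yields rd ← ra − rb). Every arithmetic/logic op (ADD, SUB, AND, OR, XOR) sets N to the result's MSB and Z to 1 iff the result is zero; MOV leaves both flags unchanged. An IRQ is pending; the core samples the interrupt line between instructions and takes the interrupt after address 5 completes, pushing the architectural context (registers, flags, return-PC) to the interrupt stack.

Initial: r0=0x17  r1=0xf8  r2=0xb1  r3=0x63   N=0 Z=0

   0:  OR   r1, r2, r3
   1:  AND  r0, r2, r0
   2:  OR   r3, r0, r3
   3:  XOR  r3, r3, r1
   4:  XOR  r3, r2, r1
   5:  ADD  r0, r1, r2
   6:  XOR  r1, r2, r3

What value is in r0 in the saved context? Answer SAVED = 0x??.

SAVED = 0xa4

after  0: r0=0x17 r1=0xf3 r2=0xb1 r3=0x63  N=1 Z=0
after  1: r0=0x11 r1=0xf3 r2=0xb1 r3=0x63  N=0 Z=0
after  2: r0=0x11 r1=0xf3 r2=0xb1 r3=0x73  N=0 Z=0
after  3: r0=0x11 r1=0xf3 r2=0xb1 r3=0x80  N=1 Z=0
after  4: r0=0x11 r1=0xf3 r2=0xb1 r3=0x42  N=0 Z=0
after  5: r0=0xa4 r1=0xf3 r2=0xb1 r3=0x42  N=1 Z=0
-- IRQ taken; context saved, return-PC = 6 --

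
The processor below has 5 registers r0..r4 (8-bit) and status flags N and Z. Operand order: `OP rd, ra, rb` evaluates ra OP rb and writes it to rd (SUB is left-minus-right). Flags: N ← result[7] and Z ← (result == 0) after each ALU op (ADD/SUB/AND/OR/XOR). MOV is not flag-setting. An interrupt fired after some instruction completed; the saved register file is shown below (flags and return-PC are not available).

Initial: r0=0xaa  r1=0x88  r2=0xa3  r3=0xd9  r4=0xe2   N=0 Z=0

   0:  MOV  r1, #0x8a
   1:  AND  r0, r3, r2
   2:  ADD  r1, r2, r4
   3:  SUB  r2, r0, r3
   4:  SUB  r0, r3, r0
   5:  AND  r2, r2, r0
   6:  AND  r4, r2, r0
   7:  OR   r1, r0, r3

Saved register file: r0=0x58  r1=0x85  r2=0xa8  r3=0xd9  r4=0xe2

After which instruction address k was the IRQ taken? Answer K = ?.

K = 4

after  0: r0=0xaa r1=0x8a r2=0xa3 r3=0xd9 r4=0xe2  N=0 Z=0
after  1: r0=0x81 r1=0x8a r2=0xa3 r3=0xd9 r4=0xe2  N=1 Z=0
after  2: r0=0x81 r1=0x85 r2=0xa3 r3=0xd9 r4=0xe2  N=1 Z=0
after  3: r0=0x81 r1=0x85 r2=0xa8 r3=0xd9 r4=0xe2  N=1 Z=0
after  4: r0=0x58 r1=0x85 r2=0xa8 r3=0xd9 r4=0xe2  N=0 Z=0
-- IRQ taken; context saved, return-PC = 5 --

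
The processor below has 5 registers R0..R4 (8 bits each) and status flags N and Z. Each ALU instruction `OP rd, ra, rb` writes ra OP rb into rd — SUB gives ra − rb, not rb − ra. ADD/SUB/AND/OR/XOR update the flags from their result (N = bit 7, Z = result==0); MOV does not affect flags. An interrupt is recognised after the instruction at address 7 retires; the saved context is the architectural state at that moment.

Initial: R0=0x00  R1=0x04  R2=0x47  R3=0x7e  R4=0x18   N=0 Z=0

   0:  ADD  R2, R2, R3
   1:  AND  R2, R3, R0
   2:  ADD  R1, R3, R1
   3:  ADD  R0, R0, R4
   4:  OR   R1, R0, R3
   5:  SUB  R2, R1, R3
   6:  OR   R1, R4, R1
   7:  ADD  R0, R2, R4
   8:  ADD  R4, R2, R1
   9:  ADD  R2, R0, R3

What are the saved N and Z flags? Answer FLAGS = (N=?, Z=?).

after  0: R0=0x00 R1=0x04 R2=0xc5 R3=0x7e R4=0x18  N=1 Z=0
after  1: R0=0x00 R1=0x04 R2=0x00 R3=0x7e R4=0x18  N=0 Z=1
after  2: R0=0x00 R1=0x82 R2=0x00 R3=0x7e R4=0x18  N=1 Z=0
after  3: R0=0x18 R1=0x82 R2=0x00 R3=0x7e R4=0x18  N=0 Z=0
after  4: R0=0x18 R1=0x7e R2=0x00 R3=0x7e R4=0x18  N=0 Z=0
after  5: R0=0x18 R1=0x7e R2=0x00 R3=0x7e R4=0x18  N=0 Z=1
after  6: R0=0x18 R1=0x7e R2=0x00 R3=0x7e R4=0x18  N=0 Z=0
after  7: R0=0x18 R1=0x7e R2=0x00 R3=0x7e R4=0x18  N=0 Z=0
-- IRQ taken; context saved, return-PC = 8 --

FLAGS = (N=0, Z=0)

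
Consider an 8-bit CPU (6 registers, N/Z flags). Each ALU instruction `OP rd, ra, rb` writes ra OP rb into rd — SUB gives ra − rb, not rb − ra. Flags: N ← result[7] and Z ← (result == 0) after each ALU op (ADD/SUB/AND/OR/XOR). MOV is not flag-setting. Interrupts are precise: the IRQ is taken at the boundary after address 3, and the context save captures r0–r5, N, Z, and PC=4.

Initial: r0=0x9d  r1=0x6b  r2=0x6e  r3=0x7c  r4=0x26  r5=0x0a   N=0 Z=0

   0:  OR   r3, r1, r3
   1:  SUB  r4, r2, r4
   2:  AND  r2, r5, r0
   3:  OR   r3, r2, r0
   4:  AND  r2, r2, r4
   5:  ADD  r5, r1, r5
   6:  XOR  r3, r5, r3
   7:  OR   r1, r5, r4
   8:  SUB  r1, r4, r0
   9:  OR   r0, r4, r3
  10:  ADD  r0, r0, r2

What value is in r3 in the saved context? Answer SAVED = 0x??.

after  0: r0=0x9d r1=0x6b r2=0x6e r3=0x7f r4=0x26 r5=0x0a  N=0 Z=0
after  1: r0=0x9d r1=0x6b r2=0x6e r3=0x7f r4=0x48 r5=0x0a  N=0 Z=0
after  2: r0=0x9d r1=0x6b r2=0x08 r3=0x7f r4=0x48 r5=0x0a  N=0 Z=0
after  3: r0=0x9d r1=0x6b r2=0x08 r3=0x9d r4=0x48 r5=0x0a  N=1 Z=0
-- IRQ taken; context saved, return-PC = 4 --

SAVED = 0x9d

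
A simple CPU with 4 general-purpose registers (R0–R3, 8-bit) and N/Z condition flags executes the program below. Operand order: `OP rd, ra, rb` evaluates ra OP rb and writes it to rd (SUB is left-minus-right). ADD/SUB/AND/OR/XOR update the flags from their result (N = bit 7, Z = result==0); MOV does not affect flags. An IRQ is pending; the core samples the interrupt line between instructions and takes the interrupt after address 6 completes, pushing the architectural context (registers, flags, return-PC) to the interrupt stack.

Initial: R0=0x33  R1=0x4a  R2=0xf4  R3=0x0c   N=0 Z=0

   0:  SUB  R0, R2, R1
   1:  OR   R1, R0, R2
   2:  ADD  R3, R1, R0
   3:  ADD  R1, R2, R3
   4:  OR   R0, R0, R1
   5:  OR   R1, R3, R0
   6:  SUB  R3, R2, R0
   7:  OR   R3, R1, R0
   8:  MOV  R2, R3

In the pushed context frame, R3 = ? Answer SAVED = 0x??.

SAVED = 0x36

after  0: R0=0xaa R1=0x4a R2=0xf4 R3=0x0c  N=1 Z=0
after  1: R0=0xaa R1=0xfe R2=0xf4 R3=0x0c  N=1 Z=0
after  2: R0=0xaa R1=0xfe R2=0xf4 R3=0xa8  N=1 Z=0
after  3: R0=0xaa R1=0x9c R2=0xf4 R3=0xa8  N=1 Z=0
after  4: R0=0xbe R1=0x9c R2=0xf4 R3=0xa8  N=1 Z=0
after  5: R0=0xbe R1=0xbe R2=0xf4 R3=0xa8  N=1 Z=0
after  6: R0=0xbe R1=0xbe R2=0xf4 R3=0x36  N=0 Z=0
-- IRQ taken; context saved, return-PC = 7 --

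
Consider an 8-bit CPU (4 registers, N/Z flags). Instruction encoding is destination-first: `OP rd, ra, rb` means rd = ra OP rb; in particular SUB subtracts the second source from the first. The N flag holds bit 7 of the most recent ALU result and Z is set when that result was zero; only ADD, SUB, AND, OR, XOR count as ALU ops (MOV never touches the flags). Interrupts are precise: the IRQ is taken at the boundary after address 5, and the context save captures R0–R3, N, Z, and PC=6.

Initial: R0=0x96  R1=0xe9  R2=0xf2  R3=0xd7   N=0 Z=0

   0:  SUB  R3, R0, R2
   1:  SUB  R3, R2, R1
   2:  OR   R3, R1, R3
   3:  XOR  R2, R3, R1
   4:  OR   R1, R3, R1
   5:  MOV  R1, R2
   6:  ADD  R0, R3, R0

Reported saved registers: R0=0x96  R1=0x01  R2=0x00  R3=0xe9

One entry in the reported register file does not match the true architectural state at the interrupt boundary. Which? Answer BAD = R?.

BAD = R1

after  0: R0=0x96 R1=0xe9 R2=0xf2 R3=0xa4  N=1 Z=0
after  1: R0=0x96 R1=0xe9 R2=0xf2 R3=0x09  N=0 Z=0
after  2: R0=0x96 R1=0xe9 R2=0xf2 R3=0xe9  N=1 Z=0
after  3: R0=0x96 R1=0xe9 R2=0x00 R3=0xe9  N=0 Z=1
after  4: R0=0x96 R1=0xe9 R2=0x00 R3=0xe9  N=1 Z=0
after  5: R0=0x96 R1=0x00 R2=0x00 R3=0xe9  N=1 Z=0
-- IRQ taken; context saved, return-PC = 6 --
mismatch: R1: reported 0x01 vs actual 0x00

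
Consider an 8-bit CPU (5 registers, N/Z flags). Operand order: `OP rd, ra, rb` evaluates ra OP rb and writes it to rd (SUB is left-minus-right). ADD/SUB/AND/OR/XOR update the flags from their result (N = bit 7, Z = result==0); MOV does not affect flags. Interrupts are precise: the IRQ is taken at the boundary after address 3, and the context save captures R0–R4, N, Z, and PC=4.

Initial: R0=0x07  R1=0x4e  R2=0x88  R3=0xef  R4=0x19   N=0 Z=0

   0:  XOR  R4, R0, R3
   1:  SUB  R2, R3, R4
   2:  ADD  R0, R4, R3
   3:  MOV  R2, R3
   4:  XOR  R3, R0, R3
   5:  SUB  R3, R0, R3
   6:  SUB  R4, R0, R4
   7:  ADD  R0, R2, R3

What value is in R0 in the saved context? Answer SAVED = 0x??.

after  0: R0=0x07 R1=0x4e R2=0x88 R3=0xef R4=0xe8  N=1 Z=0
after  1: R0=0x07 R1=0x4e R2=0x07 R3=0xef R4=0xe8  N=0 Z=0
after  2: R0=0xd7 R1=0x4e R2=0x07 R3=0xef R4=0xe8  N=1 Z=0
after  3: R0=0xd7 R1=0x4e R2=0xef R3=0xef R4=0xe8  N=1 Z=0
-- IRQ taken; context saved, return-PC = 4 --

SAVED = 0xd7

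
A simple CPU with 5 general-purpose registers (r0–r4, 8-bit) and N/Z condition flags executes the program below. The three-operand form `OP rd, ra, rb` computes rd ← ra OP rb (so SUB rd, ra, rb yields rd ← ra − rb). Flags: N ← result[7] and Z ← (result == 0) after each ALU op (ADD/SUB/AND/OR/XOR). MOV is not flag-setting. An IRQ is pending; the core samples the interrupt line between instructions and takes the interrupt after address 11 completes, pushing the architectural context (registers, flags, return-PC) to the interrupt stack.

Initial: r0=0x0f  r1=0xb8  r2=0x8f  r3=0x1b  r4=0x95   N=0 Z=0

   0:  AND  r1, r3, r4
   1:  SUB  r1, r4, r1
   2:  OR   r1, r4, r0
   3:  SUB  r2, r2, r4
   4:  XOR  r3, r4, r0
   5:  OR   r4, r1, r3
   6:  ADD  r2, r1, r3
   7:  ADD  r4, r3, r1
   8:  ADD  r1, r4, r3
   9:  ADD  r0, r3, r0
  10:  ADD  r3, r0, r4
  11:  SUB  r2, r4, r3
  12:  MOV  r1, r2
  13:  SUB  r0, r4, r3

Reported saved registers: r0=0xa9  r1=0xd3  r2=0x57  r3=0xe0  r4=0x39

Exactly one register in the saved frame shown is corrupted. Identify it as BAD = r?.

BAD = r3

after  0: r0=0x0f r1=0x11 r2=0x8f r3=0x1b r4=0x95  N=0 Z=0
after  1: r0=0x0f r1=0x84 r2=0x8f r3=0x1b r4=0x95  N=1 Z=0
after  2: r0=0x0f r1=0x9f r2=0x8f r3=0x1b r4=0x95  N=1 Z=0
after  3: r0=0x0f r1=0x9f r2=0xfa r3=0x1b r4=0x95  N=1 Z=0
after  4: r0=0x0f r1=0x9f r2=0xfa r3=0x9a r4=0x95  N=1 Z=0
after  5: r0=0x0f r1=0x9f r2=0xfa r3=0x9a r4=0x9f  N=1 Z=0
after  6: r0=0x0f r1=0x9f r2=0x39 r3=0x9a r4=0x9f  N=0 Z=0
after  7: r0=0x0f r1=0x9f r2=0x39 r3=0x9a r4=0x39  N=0 Z=0
after  8: r0=0x0f r1=0xd3 r2=0x39 r3=0x9a r4=0x39  N=1 Z=0
after  9: r0=0xa9 r1=0xd3 r2=0x39 r3=0x9a r4=0x39  N=1 Z=0
after 10: r0=0xa9 r1=0xd3 r2=0x39 r3=0xe2 r4=0x39  N=1 Z=0
after 11: r0=0xa9 r1=0xd3 r2=0x57 r3=0xe2 r4=0x39  N=0 Z=0
-- IRQ taken; context saved, return-PC = 12 --
mismatch: r3: reported 0xe0 vs actual 0xe2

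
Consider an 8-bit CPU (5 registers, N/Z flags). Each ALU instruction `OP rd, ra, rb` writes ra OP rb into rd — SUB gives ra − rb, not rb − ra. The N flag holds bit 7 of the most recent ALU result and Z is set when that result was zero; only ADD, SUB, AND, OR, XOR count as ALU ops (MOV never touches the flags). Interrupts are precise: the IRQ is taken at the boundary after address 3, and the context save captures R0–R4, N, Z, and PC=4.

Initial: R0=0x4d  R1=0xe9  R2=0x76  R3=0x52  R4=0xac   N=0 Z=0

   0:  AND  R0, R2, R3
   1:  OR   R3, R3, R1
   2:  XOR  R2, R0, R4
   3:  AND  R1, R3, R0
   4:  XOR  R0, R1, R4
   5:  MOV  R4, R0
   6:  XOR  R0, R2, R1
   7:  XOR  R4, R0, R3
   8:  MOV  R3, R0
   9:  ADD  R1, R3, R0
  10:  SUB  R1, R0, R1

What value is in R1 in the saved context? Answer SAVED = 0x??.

after  0: R0=0x52 R1=0xe9 R2=0x76 R3=0x52 R4=0xac  N=0 Z=0
after  1: R0=0x52 R1=0xe9 R2=0x76 R3=0xfb R4=0xac  N=1 Z=0
after  2: R0=0x52 R1=0xe9 R2=0xfe R3=0xfb R4=0xac  N=1 Z=0
after  3: R0=0x52 R1=0x52 R2=0xfe R3=0xfb R4=0xac  N=0 Z=0
-- IRQ taken; context saved, return-PC = 4 --

SAVED = 0x52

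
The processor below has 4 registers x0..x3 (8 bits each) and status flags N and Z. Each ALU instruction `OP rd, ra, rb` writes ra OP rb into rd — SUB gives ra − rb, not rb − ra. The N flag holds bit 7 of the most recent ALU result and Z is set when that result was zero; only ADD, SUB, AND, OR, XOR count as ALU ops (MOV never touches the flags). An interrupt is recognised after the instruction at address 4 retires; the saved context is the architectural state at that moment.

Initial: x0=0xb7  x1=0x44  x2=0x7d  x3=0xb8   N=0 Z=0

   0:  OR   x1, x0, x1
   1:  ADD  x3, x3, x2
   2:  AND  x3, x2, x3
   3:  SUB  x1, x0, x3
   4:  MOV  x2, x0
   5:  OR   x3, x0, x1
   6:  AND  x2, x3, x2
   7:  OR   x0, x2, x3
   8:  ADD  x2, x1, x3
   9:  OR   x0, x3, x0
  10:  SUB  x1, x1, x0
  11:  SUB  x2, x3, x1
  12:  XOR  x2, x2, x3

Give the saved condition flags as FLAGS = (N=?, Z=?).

after  0: x0=0xb7 x1=0xf7 x2=0x7d x3=0xb8  N=1 Z=0
after  1: x0=0xb7 x1=0xf7 x2=0x7d x3=0x35  N=0 Z=0
after  2: x0=0xb7 x1=0xf7 x2=0x7d x3=0x35  N=0 Z=0
after  3: x0=0xb7 x1=0x82 x2=0x7d x3=0x35  N=1 Z=0
after  4: x0=0xb7 x1=0x82 x2=0xb7 x3=0x35  N=1 Z=0
-- IRQ taken; context saved, return-PC = 5 --

FLAGS = (N=1, Z=0)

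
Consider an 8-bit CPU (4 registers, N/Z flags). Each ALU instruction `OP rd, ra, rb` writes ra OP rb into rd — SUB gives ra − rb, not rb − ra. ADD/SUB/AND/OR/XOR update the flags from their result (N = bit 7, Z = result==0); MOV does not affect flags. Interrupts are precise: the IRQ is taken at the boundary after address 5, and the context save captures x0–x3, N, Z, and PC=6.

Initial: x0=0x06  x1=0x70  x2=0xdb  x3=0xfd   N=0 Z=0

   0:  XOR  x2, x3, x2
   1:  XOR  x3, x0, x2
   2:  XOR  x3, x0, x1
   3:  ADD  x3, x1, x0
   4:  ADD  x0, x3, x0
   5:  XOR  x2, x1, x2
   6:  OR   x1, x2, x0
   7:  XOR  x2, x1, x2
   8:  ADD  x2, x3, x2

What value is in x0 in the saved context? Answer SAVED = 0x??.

after  0: x0=0x06 x1=0x70 x2=0x26 x3=0xfd  N=0 Z=0
after  1: x0=0x06 x1=0x70 x2=0x26 x3=0x20  N=0 Z=0
after  2: x0=0x06 x1=0x70 x2=0x26 x3=0x76  N=0 Z=0
after  3: x0=0x06 x1=0x70 x2=0x26 x3=0x76  N=0 Z=0
after  4: x0=0x7c x1=0x70 x2=0x26 x3=0x76  N=0 Z=0
after  5: x0=0x7c x1=0x70 x2=0x56 x3=0x76  N=0 Z=0
-- IRQ taken; context saved, return-PC = 6 --

SAVED = 0x7c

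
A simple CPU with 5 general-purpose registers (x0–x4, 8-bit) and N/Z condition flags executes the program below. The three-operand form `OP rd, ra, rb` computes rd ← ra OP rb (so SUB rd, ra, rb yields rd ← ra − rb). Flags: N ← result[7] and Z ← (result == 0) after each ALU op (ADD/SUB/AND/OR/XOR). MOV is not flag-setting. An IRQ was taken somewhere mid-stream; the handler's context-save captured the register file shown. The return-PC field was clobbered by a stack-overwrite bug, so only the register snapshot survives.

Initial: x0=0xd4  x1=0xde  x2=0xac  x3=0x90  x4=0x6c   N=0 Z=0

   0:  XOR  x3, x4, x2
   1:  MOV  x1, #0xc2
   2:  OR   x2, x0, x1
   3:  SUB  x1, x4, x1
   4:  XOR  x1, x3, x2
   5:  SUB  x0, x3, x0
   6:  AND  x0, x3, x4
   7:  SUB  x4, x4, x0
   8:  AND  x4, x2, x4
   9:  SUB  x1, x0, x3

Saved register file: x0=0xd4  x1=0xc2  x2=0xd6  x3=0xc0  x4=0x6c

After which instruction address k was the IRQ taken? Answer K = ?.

after  0: x0=0xd4 x1=0xde x2=0xac x3=0xc0 x4=0x6c  N=1 Z=0
after  1: x0=0xd4 x1=0xc2 x2=0xac x3=0xc0 x4=0x6c  N=1 Z=0
after  2: x0=0xd4 x1=0xc2 x2=0xd6 x3=0xc0 x4=0x6c  N=1 Z=0
-- IRQ taken; context saved, return-PC = 3 --

K = 2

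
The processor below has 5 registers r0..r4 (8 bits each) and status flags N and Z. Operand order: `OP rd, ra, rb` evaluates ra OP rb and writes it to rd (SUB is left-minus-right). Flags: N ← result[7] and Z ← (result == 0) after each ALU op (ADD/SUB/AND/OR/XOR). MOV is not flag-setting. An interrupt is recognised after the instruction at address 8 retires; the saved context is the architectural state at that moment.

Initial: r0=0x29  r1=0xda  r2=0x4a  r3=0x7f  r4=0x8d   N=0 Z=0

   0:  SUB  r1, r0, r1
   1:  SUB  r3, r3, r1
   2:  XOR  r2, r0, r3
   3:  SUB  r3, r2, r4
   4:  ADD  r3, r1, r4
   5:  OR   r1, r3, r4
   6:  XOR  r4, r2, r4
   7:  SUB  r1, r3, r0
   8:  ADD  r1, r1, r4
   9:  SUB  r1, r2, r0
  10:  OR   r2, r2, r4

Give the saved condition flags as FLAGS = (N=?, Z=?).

FLAGS = (N=0, Z=0)

after  0: r0=0x29 r1=0x4f r2=0x4a r3=0x7f r4=0x8d  N=0 Z=0
after  1: r0=0x29 r1=0x4f r2=0x4a r3=0x30 r4=0x8d  N=0 Z=0
after  2: r0=0x29 r1=0x4f r2=0x19 r3=0x30 r4=0x8d  N=0 Z=0
after  3: r0=0x29 r1=0x4f r2=0x19 r3=0x8c r4=0x8d  N=1 Z=0
after  4: r0=0x29 r1=0x4f r2=0x19 r3=0xdc r4=0x8d  N=1 Z=0
after  5: r0=0x29 r1=0xdd r2=0x19 r3=0xdc r4=0x8d  N=1 Z=0
after  6: r0=0x29 r1=0xdd r2=0x19 r3=0xdc r4=0x94  N=1 Z=0
after  7: r0=0x29 r1=0xb3 r2=0x19 r3=0xdc r4=0x94  N=1 Z=0
after  8: r0=0x29 r1=0x47 r2=0x19 r3=0xdc r4=0x94  N=0 Z=0
-- IRQ taken; context saved, return-PC = 9 --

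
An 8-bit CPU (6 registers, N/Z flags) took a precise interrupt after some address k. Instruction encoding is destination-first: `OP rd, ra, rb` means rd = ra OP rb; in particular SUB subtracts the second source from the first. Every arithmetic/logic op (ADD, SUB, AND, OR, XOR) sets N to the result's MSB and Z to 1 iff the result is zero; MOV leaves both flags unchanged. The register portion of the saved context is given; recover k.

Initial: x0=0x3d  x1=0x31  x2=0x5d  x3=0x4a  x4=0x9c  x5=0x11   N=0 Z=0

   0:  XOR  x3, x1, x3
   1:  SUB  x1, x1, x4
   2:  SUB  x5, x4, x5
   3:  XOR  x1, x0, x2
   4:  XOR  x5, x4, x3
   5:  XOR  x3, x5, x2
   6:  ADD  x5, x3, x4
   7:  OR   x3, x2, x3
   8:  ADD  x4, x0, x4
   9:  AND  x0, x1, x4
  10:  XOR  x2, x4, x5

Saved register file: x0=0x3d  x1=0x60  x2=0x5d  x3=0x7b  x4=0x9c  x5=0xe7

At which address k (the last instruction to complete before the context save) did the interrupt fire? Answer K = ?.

K = 4

after  0: x0=0x3d x1=0x31 x2=0x5d x3=0x7b x4=0x9c x5=0x11  N=0 Z=0
after  1: x0=0x3d x1=0x95 x2=0x5d x3=0x7b x4=0x9c x5=0x11  N=1 Z=0
after  2: x0=0x3d x1=0x95 x2=0x5d x3=0x7b x4=0x9c x5=0x8b  N=1 Z=0
after  3: x0=0x3d x1=0x60 x2=0x5d x3=0x7b x4=0x9c x5=0x8b  N=0 Z=0
after  4: x0=0x3d x1=0x60 x2=0x5d x3=0x7b x4=0x9c x5=0xe7  N=1 Z=0
-- IRQ taken; context saved, return-PC = 5 --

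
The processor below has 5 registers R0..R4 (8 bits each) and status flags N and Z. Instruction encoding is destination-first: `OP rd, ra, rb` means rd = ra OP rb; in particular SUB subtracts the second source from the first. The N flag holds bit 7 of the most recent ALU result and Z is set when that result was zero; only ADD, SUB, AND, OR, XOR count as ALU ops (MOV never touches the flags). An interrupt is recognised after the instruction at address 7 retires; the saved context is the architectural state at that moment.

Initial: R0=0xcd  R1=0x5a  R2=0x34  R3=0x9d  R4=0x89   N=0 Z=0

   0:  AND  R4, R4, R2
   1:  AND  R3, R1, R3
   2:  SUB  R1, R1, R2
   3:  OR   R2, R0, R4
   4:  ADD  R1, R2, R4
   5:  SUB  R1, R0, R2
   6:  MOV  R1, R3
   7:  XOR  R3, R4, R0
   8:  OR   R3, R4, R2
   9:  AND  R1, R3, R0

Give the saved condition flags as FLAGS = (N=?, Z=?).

FLAGS = (N=1, Z=0)

after  0: R0=0xcd R1=0x5a R2=0x34 R3=0x9d R4=0x00  N=0 Z=1
after  1: R0=0xcd R1=0x5a R2=0x34 R3=0x18 R4=0x00  N=0 Z=0
after  2: R0=0xcd R1=0x26 R2=0x34 R3=0x18 R4=0x00  N=0 Z=0
after  3: R0=0xcd R1=0x26 R2=0xcd R3=0x18 R4=0x00  N=1 Z=0
after  4: R0=0xcd R1=0xcd R2=0xcd R3=0x18 R4=0x00  N=1 Z=0
after  5: R0=0xcd R1=0x00 R2=0xcd R3=0x18 R4=0x00  N=0 Z=1
after  6: R0=0xcd R1=0x18 R2=0xcd R3=0x18 R4=0x00  N=0 Z=1
after  7: R0=0xcd R1=0x18 R2=0xcd R3=0xcd R4=0x00  N=1 Z=0
-- IRQ taken; context saved, return-PC = 8 --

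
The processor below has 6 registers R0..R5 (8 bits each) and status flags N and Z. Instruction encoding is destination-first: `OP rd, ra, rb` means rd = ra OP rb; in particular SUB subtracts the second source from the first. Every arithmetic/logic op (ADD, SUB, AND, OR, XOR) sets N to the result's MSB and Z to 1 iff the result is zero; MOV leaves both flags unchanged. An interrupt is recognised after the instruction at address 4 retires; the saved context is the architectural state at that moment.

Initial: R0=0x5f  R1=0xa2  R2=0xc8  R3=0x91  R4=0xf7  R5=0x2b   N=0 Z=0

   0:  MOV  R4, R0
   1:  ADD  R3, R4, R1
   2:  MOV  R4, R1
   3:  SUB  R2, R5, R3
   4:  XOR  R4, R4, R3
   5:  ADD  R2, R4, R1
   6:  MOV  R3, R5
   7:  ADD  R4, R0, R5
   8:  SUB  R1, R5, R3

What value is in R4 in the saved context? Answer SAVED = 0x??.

SAVED = 0xa3

after  0: R0=0x5f R1=0xa2 R2=0xc8 R3=0x91 R4=0x5f R5=0x2b  N=0 Z=0
after  1: R0=0x5f R1=0xa2 R2=0xc8 R3=0x01 R4=0x5f R5=0x2b  N=0 Z=0
after  2: R0=0x5f R1=0xa2 R2=0xc8 R3=0x01 R4=0xa2 R5=0x2b  N=0 Z=0
after  3: R0=0x5f R1=0xa2 R2=0x2a R3=0x01 R4=0xa2 R5=0x2b  N=0 Z=0
after  4: R0=0x5f R1=0xa2 R2=0x2a R3=0x01 R4=0xa3 R5=0x2b  N=1 Z=0
-- IRQ taken; context saved, return-PC = 5 --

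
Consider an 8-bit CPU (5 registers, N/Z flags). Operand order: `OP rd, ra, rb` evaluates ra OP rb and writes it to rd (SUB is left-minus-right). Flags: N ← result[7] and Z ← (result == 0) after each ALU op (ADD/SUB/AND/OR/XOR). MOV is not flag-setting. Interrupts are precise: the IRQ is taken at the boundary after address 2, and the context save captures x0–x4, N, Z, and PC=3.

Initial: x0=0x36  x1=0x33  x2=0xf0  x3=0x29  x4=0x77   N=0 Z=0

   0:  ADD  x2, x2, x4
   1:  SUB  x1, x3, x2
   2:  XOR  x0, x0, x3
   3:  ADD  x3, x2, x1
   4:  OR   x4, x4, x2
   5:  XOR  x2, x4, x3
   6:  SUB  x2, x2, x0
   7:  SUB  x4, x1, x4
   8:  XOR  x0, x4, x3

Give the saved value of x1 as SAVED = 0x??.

SAVED = 0xc2

after  0: x0=0x36 x1=0x33 x2=0x67 x3=0x29 x4=0x77  N=0 Z=0
after  1: x0=0x36 x1=0xc2 x2=0x67 x3=0x29 x4=0x77  N=1 Z=0
after  2: x0=0x1f x1=0xc2 x2=0x67 x3=0x29 x4=0x77  N=0 Z=0
-- IRQ taken; context saved, return-PC = 3 --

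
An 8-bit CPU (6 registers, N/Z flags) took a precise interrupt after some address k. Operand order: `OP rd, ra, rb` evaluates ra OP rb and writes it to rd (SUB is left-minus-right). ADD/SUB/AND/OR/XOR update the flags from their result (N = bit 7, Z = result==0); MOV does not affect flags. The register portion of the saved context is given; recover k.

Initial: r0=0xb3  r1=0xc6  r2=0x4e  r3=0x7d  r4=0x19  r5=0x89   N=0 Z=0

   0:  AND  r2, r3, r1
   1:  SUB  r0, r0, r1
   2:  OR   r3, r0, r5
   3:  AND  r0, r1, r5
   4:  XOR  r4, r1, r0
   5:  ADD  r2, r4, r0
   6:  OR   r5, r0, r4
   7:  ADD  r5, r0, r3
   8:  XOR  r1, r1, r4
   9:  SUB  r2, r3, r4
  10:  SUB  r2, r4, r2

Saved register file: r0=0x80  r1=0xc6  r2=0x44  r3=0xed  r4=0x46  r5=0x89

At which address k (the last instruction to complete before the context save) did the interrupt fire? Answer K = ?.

after  0: r0=0xb3 r1=0xc6 r2=0x44 r3=0x7d r4=0x19 r5=0x89  N=0 Z=0
after  1: r0=0xed r1=0xc6 r2=0x44 r3=0x7d r4=0x19 r5=0x89  N=1 Z=0
after  2: r0=0xed r1=0xc6 r2=0x44 r3=0xed r4=0x19 r5=0x89  N=1 Z=0
after  3: r0=0x80 r1=0xc6 r2=0x44 r3=0xed r4=0x19 r5=0x89  N=1 Z=0
after  4: r0=0x80 r1=0xc6 r2=0x44 r3=0xed r4=0x46 r5=0x89  N=0 Z=0
-- IRQ taken; context saved, return-PC = 5 --

K = 4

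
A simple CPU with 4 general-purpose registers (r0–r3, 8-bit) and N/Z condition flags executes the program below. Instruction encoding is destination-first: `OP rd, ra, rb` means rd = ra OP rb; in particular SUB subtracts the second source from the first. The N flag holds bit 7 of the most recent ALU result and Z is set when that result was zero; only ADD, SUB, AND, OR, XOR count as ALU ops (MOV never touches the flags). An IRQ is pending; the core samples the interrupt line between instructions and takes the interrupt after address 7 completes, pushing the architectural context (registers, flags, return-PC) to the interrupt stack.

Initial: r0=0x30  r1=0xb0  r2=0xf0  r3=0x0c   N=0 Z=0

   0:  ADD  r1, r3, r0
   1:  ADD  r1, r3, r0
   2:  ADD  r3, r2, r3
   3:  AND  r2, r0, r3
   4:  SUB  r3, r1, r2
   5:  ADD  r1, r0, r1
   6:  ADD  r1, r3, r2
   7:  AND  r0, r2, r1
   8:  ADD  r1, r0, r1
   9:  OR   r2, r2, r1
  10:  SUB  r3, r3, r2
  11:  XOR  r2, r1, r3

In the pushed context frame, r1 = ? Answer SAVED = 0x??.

after  0: r0=0x30 r1=0x3c r2=0xf0 r3=0x0c  N=0 Z=0
after  1: r0=0x30 r1=0x3c r2=0xf0 r3=0x0c  N=0 Z=0
after  2: r0=0x30 r1=0x3c r2=0xf0 r3=0xfc  N=1 Z=0
after  3: r0=0x30 r1=0x3c r2=0x30 r3=0xfc  N=0 Z=0
after  4: r0=0x30 r1=0x3c r2=0x30 r3=0x0c  N=0 Z=0
after  5: r0=0x30 r1=0x6c r2=0x30 r3=0x0c  N=0 Z=0
after  6: r0=0x30 r1=0x3c r2=0x30 r3=0x0c  N=0 Z=0
after  7: r0=0x30 r1=0x3c r2=0x30 r3=0x0c  N=0 Z=0
-- IRQ taken; context saved, return-PC = 8 --

SAVED = 0x3c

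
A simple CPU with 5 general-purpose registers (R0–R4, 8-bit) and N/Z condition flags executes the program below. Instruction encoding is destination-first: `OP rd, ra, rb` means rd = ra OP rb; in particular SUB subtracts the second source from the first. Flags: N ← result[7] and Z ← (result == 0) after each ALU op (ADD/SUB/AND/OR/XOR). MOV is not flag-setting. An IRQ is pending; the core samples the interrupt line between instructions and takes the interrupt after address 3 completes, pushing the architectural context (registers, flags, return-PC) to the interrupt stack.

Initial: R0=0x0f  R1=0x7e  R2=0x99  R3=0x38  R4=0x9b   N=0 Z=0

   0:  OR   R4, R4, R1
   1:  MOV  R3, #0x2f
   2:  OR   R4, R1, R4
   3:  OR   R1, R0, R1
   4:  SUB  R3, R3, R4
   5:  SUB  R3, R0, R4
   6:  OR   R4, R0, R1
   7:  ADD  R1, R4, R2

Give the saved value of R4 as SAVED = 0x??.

SAVED = 0xff

after  0: R0=0x0f R1=0x7e R2=0x99 R3=0x38 R4=0xff  N=1 Z=0
after  1: R0=0x0f R1=0x7e R2=0x99 R3=0x2f R4=0xff  N=1 Z=0
after  2: R0=0x0f R1=0x7e R2=0x99 R3=0x2f R4=0xff  N=1 Z=0
after  3: R0=0x0f R1=0x7f R2=0x99 R3=0x2f R4=0xff  N=0 Z=0
-- IRQ taken; context saved, return-PC = 4 --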